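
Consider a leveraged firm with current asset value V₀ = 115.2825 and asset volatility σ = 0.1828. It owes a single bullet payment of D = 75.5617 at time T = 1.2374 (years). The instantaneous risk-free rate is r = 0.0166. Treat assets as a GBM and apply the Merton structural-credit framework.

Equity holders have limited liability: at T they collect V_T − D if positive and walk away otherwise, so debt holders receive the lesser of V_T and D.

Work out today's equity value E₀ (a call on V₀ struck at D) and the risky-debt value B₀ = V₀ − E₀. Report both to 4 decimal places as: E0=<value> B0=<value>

Work the structural quantities from V₀ = 115.2825 against face 75.5617:
d₁ = [ln(V₀/D) + (r + σ²/2)T] / (σ√T)
   = [ln(115.2825/75.5617) + (0.0166 + 0.5·0.1828²)·1.2374] / (0.1828·√1.2374)
   = [0.422436 + 0.041215] / 0.203344 = 2.280133
d₂ = d₁ − σ√T = 2.280133 − 0.203344 = 2.076789
N(d₁) = 0.988700,  N(d₂) = 0.981090,  e^(−rT) = 0.979669
E₀ = V₀·N(d₁) − D·e^(−rT)·N(d₂)
   = 115.2825·0.988700 − 75.5617·0.979669·0.981090 = 41.354247
B₀ = V₀ − E₀ = 115.2825 − 41.354247 = 73.928253

E0=41.3542 B0=73.9283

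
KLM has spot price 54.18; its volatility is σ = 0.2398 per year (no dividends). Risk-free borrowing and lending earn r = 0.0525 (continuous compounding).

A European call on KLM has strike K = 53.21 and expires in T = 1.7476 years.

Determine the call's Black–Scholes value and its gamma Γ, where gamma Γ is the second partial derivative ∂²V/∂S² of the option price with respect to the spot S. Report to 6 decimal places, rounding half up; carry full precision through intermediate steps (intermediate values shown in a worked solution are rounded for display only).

σ√T = 0.2398·√1.7476 = 0.317008
d₁ = (ln(S/K) + (r+σ²/2)T) / (σ√T) = (ln(54.18/53.21) + (0.0525+0.2398²/2)·1.7476) / 0.317008 = (0.018065 + 0.141996) / 0.317008 = 0.504913
d₂ = d₁ − σ√T = 0.504913 − 0.317008 = 0.187905
e^{−rT} = 0.912334
N(d₁) = 0.693190,  N(d₂) = 0.574525
Call price V = S·N(d₁) − K·e^{−rT}·N(d₂) = 37.557040 − 27.890465 = 9.666575
φ(d₁) = (1/√(2π))·e^{−d₁²/2} = 0.351197
Γ = φ(d₁) / (S·σ·√T) = 0.020448

price = 9.666575
Γ = 0.020448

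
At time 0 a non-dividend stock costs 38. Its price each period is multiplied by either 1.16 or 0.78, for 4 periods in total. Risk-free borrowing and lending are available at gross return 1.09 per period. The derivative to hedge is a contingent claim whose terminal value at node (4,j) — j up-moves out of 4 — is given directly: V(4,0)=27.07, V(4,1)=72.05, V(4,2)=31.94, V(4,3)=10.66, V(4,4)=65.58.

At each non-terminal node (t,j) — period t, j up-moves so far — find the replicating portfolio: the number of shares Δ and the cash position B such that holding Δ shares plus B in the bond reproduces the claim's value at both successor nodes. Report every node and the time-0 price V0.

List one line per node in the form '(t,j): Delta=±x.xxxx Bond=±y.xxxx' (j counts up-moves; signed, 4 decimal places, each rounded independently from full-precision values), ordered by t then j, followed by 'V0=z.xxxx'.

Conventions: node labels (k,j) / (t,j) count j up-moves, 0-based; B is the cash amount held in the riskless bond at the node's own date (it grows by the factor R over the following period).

(0,0): Delta=1.0129 Bond=-10.7617
(1,0): Delta=-1.8451 Bond=72.9802
(1,1): Delta=1.4468 Bond=-30.8585
(2,0): Delta=-2.5518 Bond=95.8853
(2,1): Delta=-1.7378 Bond=75.8595
(2,2): Delta=1.9303 Bond=-58.3605
(3,0): Delta=6.5640 Bond=-59.8691
(3,1): Delta=-3.9358 Bond=141.6340
(3,2): Delta=-1.4041 Bond=69.3761
(3,3): Delta=2.4366 Bond=-93.6427
V0=27.7270

Arbitrage-free pricing uses the up-move probability p* = (R−d)/(u−d) = 0.8158, discounting each step at R = 1.09.
At maturity the claim pays: V(4,0)=27.0700, V(4,1)=72.0500, V(4,2)=31.9400, V(4,3)=10.6600, V(4,4)=65.5800
Node (3,0) S=18.0330: V=(p*·72.0500+(1−p*)·27.0700)/1.09=58.4993; Δ=(72.0500−27.0700)/(20.9183−14.0657)=6.5640; B=V−Δ·S=-59.8691
Node (3,1) S=26.8183: V=(p*·31.9400+(1−p*)·72.0500)/1.09=36.0814; Δ=(31.9400−72.0500)/(31.1092−20.9183)=-3.9358; B=V−Δ·S=141.6340
Node (3,2) S=39.8836: V=(p*·10.6600+(1−p*)·31.9400)/1.09=13.3761; Δ=(10.6600−31.9400)/(46.2650−31.1092)=-1.4041; B=V−Δ·S=69.3761
Node (3,3) S=59.3140: V=(p*·65.5800+(1−p*)·10.6600)/1.09=50.8836; Δ=(65.5800−10.6600)/(68.8043−46.2650)=2.4366; B=V−Δ·S=-93.6427
Node (2,0) S=23.1192: V=(p*·36.0814+(1−p*)·58.4993)/1.09=36.8908; Δ=(36.0814−58.4993)/(26.8183−18.0330)=-2.5518; B=V−Δ·S=95.8853
Node (2,1) S=34.3824: V=(p*·13.3761+(1−p*)·36.0814)/1.09=16.1089; Δ=(13.3761−36.0814)/(39.8836−26.8183)=-1.7378; B=V−Δ·S=75.8595
Node (2,2) S=51.1328: V=(p*·50.8836+(1−p*)·13.3761)/1.09=40.3434; Δ=(50.8836−13.3761)/(59.3140−39.8836)=1.9303; B=V−Δ·S=-58.3605
Node (1,0) S=29.6400: V=(p*·16.1089+(1−p*)·36.8908)/1.09=18.2909; Δ=(16.1089−36.8908)/(34.3824−23.1192)=-1.8451; B=V−Δ·S=72.9802
Node (1,1) S=44.0800: V=(p*·40.3434+(1−p*)·16.1089)/1.09=32.9167; Δ=(40.3434−16.1089)/(51.1328−34.3824)=1.4468; B=V−Δ·S=-30.8585
Node (0,0) S=38.0000: V=(p*·32.9167+(1−p*)·18.2909)/1.09=27.7270; Δ=(32.9167−18.2909)/(44.0800−29.6400)=1.0129; B=V−Δ·S=-10.7617
Check: Δ(0,0)·S0 + B(0,0) = 27.7270 = V0.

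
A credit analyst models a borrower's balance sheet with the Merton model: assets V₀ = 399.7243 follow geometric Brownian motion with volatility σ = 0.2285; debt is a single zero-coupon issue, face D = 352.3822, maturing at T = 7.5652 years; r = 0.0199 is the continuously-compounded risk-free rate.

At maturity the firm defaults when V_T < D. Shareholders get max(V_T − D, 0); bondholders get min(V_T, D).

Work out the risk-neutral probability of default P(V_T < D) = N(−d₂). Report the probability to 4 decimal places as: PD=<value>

PD=0.4499

With assets at 399.7243 and a single debt payment of 352.3822 at 7.5652 years:
d₁ = [ln(V₀/D) + (r + σ²/2)T] / (σ√T)
   = [ln(399.7243/352.3822) + (0.0199 + 0.5·0.2285²)·7.5652] / (0.2285·√7.5652)
   = [0.126059 + 0.348046] / 0.628487 = 0.754358
d₂ = d₁ − σ√T = 0.754358 − 0.628487 = 0.125871
risk-neutral PD = N(−d₂) = N(-0.125871) = 0.449917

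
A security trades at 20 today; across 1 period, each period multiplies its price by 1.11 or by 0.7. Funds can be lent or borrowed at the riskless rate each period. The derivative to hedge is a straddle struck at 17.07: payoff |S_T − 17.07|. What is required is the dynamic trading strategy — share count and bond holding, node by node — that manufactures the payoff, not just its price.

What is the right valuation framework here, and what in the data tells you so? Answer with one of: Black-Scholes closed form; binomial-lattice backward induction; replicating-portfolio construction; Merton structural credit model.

Key observation: the mandate to exhibit the hedge at every date and state singles out the replicating-portfolio construction on the 1-period tree with factors 1.11 and 0.7 from 20.

framework: replicating-portfolio construction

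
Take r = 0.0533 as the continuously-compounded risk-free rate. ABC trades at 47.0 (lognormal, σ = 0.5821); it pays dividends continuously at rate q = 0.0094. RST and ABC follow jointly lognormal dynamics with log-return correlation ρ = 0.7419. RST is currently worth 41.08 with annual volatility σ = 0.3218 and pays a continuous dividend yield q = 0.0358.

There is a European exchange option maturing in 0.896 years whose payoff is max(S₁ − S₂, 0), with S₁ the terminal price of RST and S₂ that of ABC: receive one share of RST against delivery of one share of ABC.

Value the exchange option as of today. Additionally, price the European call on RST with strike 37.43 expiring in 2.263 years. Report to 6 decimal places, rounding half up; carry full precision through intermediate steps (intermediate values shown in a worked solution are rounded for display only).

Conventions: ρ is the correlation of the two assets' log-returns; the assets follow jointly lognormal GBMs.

exchange price = 3.705969
price(RST call K=37.43) = 9.396593

σ_eff = √(σ₁² + σ₂² − 2ρσ₁σ₂) = √(0.3218² + 0.5821² − 2·0.7419·0.3218·0.5821) = 0.405525
d₁ = (ln(S₁/S₂) + (q₂ − q₁ + σ_eff²/2)T) / (σ_eff√T) = (ln(41.08/47.0) + (0.0094 − 0.0358 + 0.082225)·0.896) / 0.383859 = -0.220411
d₂ = d₁ − σ_eff√T = -0.220411 − 0.383859 = -0.604270
N(d₁) = 0.412776,  N(d₂) = 0.272832
V = S₁·e^{−q₁T}·N(d₁) − S₂·e^{−q₂T}·N(d₂) = 16.421529 − 12.715559 = 3.705969
[vanilla: RST call K=37.43]
σ√T = 0.3218·√2.263 = 0.484092
d₁ = (ln(S/K) + (r−q+σ²/2)T) / (σ√T) = (ln(41.08/37.43) + (0.0533−0.0358+0.3218²/2)·2.263) / 0.484092 = (0.093049 + 0.156775) / 0.484092 = 0.516067
d₂ = d₁ − σ√T = 0.516067 − 0.484092 = 0.031974
e^{−rT} = 0.886373
e^{−qT} = 0.922179
N(d₁) = 0.697096,  N(d₂) = 0.512754
price = S·e^{−qT}·N(d₁) − K·e^{−rT}·N(d₂) = 26.408187 − 17.011595 = 9.396593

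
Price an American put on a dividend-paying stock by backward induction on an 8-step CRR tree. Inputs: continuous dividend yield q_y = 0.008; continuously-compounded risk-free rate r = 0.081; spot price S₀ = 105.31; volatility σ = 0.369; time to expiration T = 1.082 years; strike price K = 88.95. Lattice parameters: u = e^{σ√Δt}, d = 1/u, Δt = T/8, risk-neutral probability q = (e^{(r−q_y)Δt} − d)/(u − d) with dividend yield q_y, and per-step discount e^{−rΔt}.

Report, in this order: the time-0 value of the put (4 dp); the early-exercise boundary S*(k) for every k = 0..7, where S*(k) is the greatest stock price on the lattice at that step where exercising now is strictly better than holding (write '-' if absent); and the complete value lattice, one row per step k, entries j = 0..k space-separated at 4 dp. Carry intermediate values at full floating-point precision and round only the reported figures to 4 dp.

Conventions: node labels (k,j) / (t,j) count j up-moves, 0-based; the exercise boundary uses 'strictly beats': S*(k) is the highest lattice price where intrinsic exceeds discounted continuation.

price = 6.1425
boundary = - - - - 61.1965 53.4307 61.1965 70.0910
tree:
6.1425
9.3745 3.0783
13.9216 5.0794 1.1651
20.0244 8.1864 2.1155 0.2500
27.7535 12.8133 3.7864 0.5082 0.0000
35.5193 19.3217 6.6522 1.0328 0.0000 0.0000
42.2997 27.7535 11.3997 2.0992 0.0000 0.0000 0.0000
48.2196 35.5193 18.8590 4.2666 0.0000 0.0000 0.0000 0.0000
53.3883 42.2997 27.7535 8.6717 0.0000 0.0000 0.0000 0.0000 0.0000

params: Δt=0.13525 u=1.14534 d=0.87310 q=0.50257 e^(-rΔt)=0.98910
t_8 payoffs: 53.3883 42.2997 27.7535 8.6717 0.0000 0.0000 0.0000 0.0000 0.0000
t_7: node(7,0) S=40.7304 payoff=48.2196 vs cont=47.2945 → 48.2196 [stop]  node(7,1) S=53.4307 payoff=35.5193 vs cont=34.6080 → 35.5193 [stop]  node(7,2) S=70.0910 payoff=18.8590 vs cont=17.9657 → 18.8590 [stop]  node(7,3) S=91.9462 payoff=0.0000 vs cont=4.2666 → 4.2666 [wait]  node(7,4) S=120.6161 payoff=0.0000 vs cont=0.0000 → 0.0000 [wait]  node(7,5) S=158.2257 payoff=0.0000 vs cont=0.0000 → 0.0000 [wait]  node(7,6) S=207.5624 payoff=0.0000 vs cont=0.0000 → 0.0000 [wait]  node(7,7) S=272.2829 payoff=0.0000 vs cont=0.0000 → 0.0000 [wait]  ⇒ S*(7)=70.0910
t_6: node(6,0) S=46.6503 payoff=42.2997 vs cont=41.3810 → 42.2997 [stop]  node(6,1) S=61.1965 payoff=27.7535 vs cont=26.8506 → 27.7535 [stop]  node(6,2) S=80.2783 payoff=8.6717 vs cont=11.3997 → 11.3997 [wait]  node(6,3) S=105.3100 payoff=0.0000 vs cont=2.0992 → 2.0992 [wait]  node(6,4) S=138.1469 payoff=0.0000 vs cont=0.0000 → 0.0000 [wait]  node(6,5) S=181.2228 payoff=0.0000 vs cont=0.0000 → 0.0000 [wait]  node(6,6) S=237.7303 payoff=0.0000 vs cont=0.0000 → 0.0000 [wait]  ⇒ S*(6)=61.1965
t_5: node(5,0) S=53.4307 payoff=35.5193 vs cont=34.6080 → 35.5193 [stop]  node(5,1) S=70.0910 payoff=18.8590 vs cont=19.3217 → 19.3217 [wait]  node(5,2) S=91.9462 payoff=0.0000 vs cont=6.6522 → 6.6522 [wait]  node(5,3) S=120.6161 payoff=0.0000 vs cont=1.0328 → 1.0328 [wait]  node(5,4) S=158.2257 payoff=0.0000 vs cont=0.0000 → 0.0000 [wait]  node(5,5) S=207.5624 payoff=0.0000 vs cont=0.0000 → 0.0000 [wait]  ⇒ S*(5)=53.4307
t_4: node(4,0) S=61.1965 payoff=27.7535 vs cont=27.0806 → 27.7535 [stop]  node(4,1) S=80.2783 payoff=8.6717 vs cont=12.8133 → 12.8133 [wait]  node(4,2) S=105.3100 payoff=0.0000 vs cont=3.7864 → 3.7864 [wait]  node(4,3) S=138.1469 payoff=0.0000 vs cont=0.5082 → 0.5082 [wait]  node(4,4) S=181.2228 payoff=0.0000 vs cont=0.0000 → 0.0000 [wait]  ⇒ S*(4)=61.1965
t_3: node(3,0) S=70.0910 payoff=18.8590 vs cont=20.0244 → 20.0244 [wait]  node(3,1) S=91.9462 payoff=0.0000 vs cont=8.1864 → 8.1864 [wait]  node(3,2) S=120.6161 payoff=0.0000 vs cont=2.1155 → 2.1155 [wait]  node(3,3) S=158.2257 payoff=0.0000 vs cont=0.2500 → 0.2500 [wait]  ⇒ S*(3)=-
t_2: node(2,0) S=80.2783 payoff=8.6717 vs cont=13.9216 → 13.9216 [wait]  node(2,1) S=105.3100 payoff=0.0000 vs cont=5.0794 → 5.0794 [wait]  node(2,2) S=138.1469 payoff=0.0000 vs cont=1.1651 → 1.1651 [wait]  ⇒ S*(2)=-
t_1: node(1,0) S=91.9462 payoff=0.0000 vs cont=9.3745 → 9.3745 [wait]  node(1,1) S=120.6161 payoff=0.0000 vs cont=3.0783 → 3.0783 [wait]  ⇒ S*(1)=-
t_0: node(0,0) S=105.3100 payoff=0.0000 vs cont=6.1425 → 6.1425 [wait]  ⇒ S*(0)=-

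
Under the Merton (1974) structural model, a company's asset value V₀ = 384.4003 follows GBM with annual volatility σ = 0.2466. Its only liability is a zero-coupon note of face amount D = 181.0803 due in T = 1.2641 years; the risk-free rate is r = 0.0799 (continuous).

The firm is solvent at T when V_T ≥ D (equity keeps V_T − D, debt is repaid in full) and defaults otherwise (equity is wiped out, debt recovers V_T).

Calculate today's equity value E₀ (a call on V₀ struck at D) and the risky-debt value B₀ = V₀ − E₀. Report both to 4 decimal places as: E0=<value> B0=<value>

Equity is a call on the firm's assets struck at D = 181.0803:
d₁ = [ln(V₀/D) + (r + σ²/2)T] / (σ√T)
   = [ln(384.4003/181.0803) + (0.0799 + 0.5·0.2466²)·1.2641] / (0.2466·√1.2641)
   = [0.752744 + 0.139438] / 0.277258 = 3.217877
d₂ = d₁ − σ√T = 3.217877 − 0.277258 = 2.940619
N(d₁) = 0.999354,  N(d₂) = 0.998362,  e^(−rT) = 0.903932
E₀ = V₀·N(d₁) − D·e^(−rT)·N(d₂)
   = 384.4003·0.999354 − 181.0803·0.903932·0.998362 = 220.735962
B₀ = V₀ − E₀ = 384.4003 − 220.735962 = 163.664338

E0=220.7360 B0=163.6643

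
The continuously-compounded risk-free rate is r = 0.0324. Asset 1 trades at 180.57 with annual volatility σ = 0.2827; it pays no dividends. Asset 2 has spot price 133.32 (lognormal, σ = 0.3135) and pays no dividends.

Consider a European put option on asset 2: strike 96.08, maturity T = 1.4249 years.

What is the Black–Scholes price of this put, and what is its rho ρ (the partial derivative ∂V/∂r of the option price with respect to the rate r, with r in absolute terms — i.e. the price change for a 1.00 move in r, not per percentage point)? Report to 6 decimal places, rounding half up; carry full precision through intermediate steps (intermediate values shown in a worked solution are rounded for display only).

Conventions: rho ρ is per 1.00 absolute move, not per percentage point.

price = 3.418573
ρ = -27.258321

σ√T = 0.3135·√1.4249 = 0.374222
d₁ = (ln(S/K) + (r+σ²/2)T) / (σ√T) = (ln(133.32/96.08) + (0.0324+0.3135²/2)·1.4249) / 0.374222 = (0.327571 + 0.116188) / 0.374222 = 1.185816
d₂ = d₁ − σ√T = 1.185816 − 0.374222 = 0.811594
e^{−rT} = 0.954883
N(−d₁) = 0.117847,  N(−d₂) = 0.208512
Put price V = K·e^{−rT}·N(−d₂) − S·N(−d₁) = 19.129988 − 15.711416 = 3.418573
ρ = −K·T·e^{−rT}·N(−d₂) = -27.258321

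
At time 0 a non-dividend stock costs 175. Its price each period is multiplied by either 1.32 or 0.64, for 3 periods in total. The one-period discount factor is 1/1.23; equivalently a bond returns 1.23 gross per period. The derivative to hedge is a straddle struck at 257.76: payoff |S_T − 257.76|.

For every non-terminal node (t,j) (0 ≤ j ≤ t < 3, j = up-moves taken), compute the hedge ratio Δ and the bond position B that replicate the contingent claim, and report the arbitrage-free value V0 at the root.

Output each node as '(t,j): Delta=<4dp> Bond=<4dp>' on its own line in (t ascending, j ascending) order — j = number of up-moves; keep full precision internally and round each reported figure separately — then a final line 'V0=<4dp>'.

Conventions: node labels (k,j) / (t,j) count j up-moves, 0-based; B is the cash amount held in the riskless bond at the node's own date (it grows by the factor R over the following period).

(0,0): Delta=0.2104 Bond=28.3003
(1,0): Delta=-1.0000 Bond=170.3748
(1,1): Delta=0.2999 Bond=14.1299
(2,0): Delta=-1.0000 Bond=209.5610
(2,1): Delta=-1.0000 Bond=209.5610
(2,2): Delta=0.3961 Bond=-11.9360
V0=65.1212

Risk-neutral probability p* = (R−d)/(u−d) = (1.23−0.64)/(1.32−0.64) = 0.8676.
Terminal payoffs: V(3,0)=211.8848, V(3,1)=163.1424, V(3,2)=62.6112, V(3,3)=144.7344
(2,0): S=71.6800. Δ = (V_up−V_dn)/(S_up−S_dn) = (163.1424−211.8848)/(94.6176−45.8752) = -1.0000. V = [p*·163.1424 + (1−p*)·211.8848]/1.23 = 137.8810. B = V − Δ·S = 209.5610.
(2,1): S=147.8400. Δ = (V_up−V_dn)/(S_up−S_dn) = (62.6112−163.1424)/(195.1488−94.6176) = -1.0000. V = [p*·62.6112 + (1−p*)·163.1424]/1.23 = 61.7210. B = V − Δ·S = 209.5610.
(2,2): S=304.9200. Δ = (V_up−V_dn)/(S_up−S_dn) = (144.7344−62.6112)/(402.4944−195.1488) = 0.3961. V = [p*·144.7344 + (1−p*)·62.6112]/1.23 = 108.8335. B = V − Δ·S = -11.9360.
(1,0): S=112.0000. Δ = (V_up−V_dn)/(S_up−S_dn) = (61.7210−137.8810)/(147.8400−71.6800) = -1.0000. V = [p*·61.7210 + (1−p*)·137.8810]/1.23 = 58.3748. B = V − Δ·S = 170.3748.
(1,1): S=231.0000. Δ = (V_up−V_dn)/(S_up−S_dn) = (108.8335−61.7210)/(304.9200−147.8400) = 0.2999. V = [p*·108.8335 + (1−p*)·61.7210]/1.23 = 83.4130. B = V − Δ·S = 14.1299.
(0,0): S=175.0000. Δ = (V_up−V_dn)/(S_up−S_dn) = (83.4130−58.3748)/(231.0000−112.0000) = 0.2104. V = [p*·83.4130 + (1−p*)·58.3748]/1.23 = 65.1212. B = V − Δ·S = 28.3003.
Sanity check at the root: Δ(0,0)·S0 + B(0,0) reproduces V0 = 65.1212.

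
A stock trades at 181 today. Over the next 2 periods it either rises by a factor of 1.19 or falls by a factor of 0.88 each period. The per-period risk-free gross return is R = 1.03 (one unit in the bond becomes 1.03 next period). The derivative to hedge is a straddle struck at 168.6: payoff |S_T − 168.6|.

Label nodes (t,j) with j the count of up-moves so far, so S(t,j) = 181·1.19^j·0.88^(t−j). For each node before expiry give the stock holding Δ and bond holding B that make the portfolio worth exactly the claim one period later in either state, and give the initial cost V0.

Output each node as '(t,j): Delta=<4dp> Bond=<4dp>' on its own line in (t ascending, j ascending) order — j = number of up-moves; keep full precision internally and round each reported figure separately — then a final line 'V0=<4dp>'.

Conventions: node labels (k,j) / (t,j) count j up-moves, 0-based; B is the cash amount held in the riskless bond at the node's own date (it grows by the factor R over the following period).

(0,0): Delta=0.4921 Bond=-52.7201
(1,0): Delta=-0.1517 Bond=48.2492
(1,1): Delta=1.0000 Bond=-163.6893
V0=36.3575

Arbitrage-free pricing uses the up-move probability p* = (R−d)/(u−d) = 0.4839, discounting each step at R = 1.03.
At maturity the claim pays: V(2,0)=28.4336, V(2,1)=20.9432, V(2,2)=87.7141
(1,0): S=159.2800. Δ = (V_up−V_dn)/(S_up−S_dn) = (20.9432−28.4336)/(189.5432−140.1664) = -0.1517. V = [p*·20.9432 + (1−p*)·28.4336]/1.03 = 24.0866. B = V − Δ·S = 48.2492.
(1,1): S=215.3900. Δ = (V_up−V_dn)/(S_up−S_dn) = (87.7141−20.9432)/(256.3141−189.5432) = 1.0000. V = [p*·87.7141 + (1−p*)·20.9432]/1.03 = 51.7007. B = V − Δ·S = -163.6893.
(0,0): S=181.0000. Δ = (V_up−V_dn)/(S_up−S_dn) = (51.7007−24.0866)/(215.3900−159.2800) = 0.4921. V = [p*·51.7007 + (1−p*)·24.0866]/1.03 = 36.3575. B = V − Δ·S = -52.7201.
As a check, the time-0 holding Δ(0,0)·S0 + B(0,0) comes to 36.3575 — exactly V0.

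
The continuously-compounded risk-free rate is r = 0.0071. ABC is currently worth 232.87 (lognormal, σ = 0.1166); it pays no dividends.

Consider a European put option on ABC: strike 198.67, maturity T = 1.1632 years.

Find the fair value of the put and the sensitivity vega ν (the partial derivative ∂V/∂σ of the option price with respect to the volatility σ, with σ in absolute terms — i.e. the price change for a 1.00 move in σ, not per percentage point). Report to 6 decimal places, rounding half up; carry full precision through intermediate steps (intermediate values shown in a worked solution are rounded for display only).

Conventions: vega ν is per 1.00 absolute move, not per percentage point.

price = 1.151798
ν = 38.048104

σ√T = 0.1166·√1.1632 = 0.125755
d₁ = (ln(S/K) + (r+σ²/2)T) / (σ√T) = (ln(232.87/198.67) + (0.0071+0.1166²/2)·1.1632) / 0.125755 = (0.158835 + 0.016166) / 0.125755 = 1.391602
d₂ = d₁ − σ√T = 1.391602 − 0.125755 = 1.265847
e^{−rT} = 0.991775
N(−d₁) = 0.082021,  N(−d₂) = 0.102784
Put price V = K·e^{−rT}·N(−d₂) − S·N(−d₁) = 20.252141 − 19.100343 = 1.151798
φ(d₁) = (1/√(2π))·e^{−d₁²/2} = 0.151493
ν = S·φ(d₁)·√T = 38.048104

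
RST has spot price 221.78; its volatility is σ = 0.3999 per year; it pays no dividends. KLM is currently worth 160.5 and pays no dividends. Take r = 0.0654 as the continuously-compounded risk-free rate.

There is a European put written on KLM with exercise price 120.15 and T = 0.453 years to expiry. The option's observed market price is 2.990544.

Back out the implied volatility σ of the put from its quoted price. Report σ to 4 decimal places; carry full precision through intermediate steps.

At σ = 0.4452 the Black–Scholes value reproduces the quote:
σ√T = 0.4452·√0.453 = 0.299643
d₁ = (ln(S/K) + (r+σ²/2)T) / (σ√T) = (ln(160.5/120.15) + (0.0654+0.4452²/2)·0.453) / 0.299643 = (0.289553 + 0.074519) / 0.299643 = 1.215019
d₂ = d₁ − σ√T = 1.215019 − 0.299643 = 0.915376
e^{−rT} = 0.970808
N(−d₁) = 0.112179,  N(−d₂) = 0.179997
V = K·e^{−rT}·N(−d₂) − S·N(−d₁) = 20.995328 − 18.004784 = 2.990544 (equal to the quote); since ∂V/∂σ > 0 for all σ, the implied volatility is unique

sigma = 0.4452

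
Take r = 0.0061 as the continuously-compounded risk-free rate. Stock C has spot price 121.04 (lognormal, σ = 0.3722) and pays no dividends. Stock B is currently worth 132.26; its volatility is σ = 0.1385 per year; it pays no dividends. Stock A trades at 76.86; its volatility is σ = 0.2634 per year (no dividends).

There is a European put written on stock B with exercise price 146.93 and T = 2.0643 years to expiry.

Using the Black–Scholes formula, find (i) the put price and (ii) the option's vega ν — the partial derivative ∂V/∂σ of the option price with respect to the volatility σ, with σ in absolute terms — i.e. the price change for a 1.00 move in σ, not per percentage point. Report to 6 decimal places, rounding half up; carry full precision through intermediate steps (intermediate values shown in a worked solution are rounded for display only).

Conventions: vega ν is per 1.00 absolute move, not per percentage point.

σ√T = 0.1385·√2.0643 = 0.198992
d₁ = (ln(S/K) + (r+σ²/2)T) / (σ√T) = (ln(132.26/146.93) + (0.0061+0.1385²/2)·2.0643) / 0.198992 = (-0.105187 + 0.032391) / 0.198992 = -0.365820
d₂ = d₁ − σ√T = -0.365820 − 0.198992 = -0.564813
e^{−rT} = 0.987487
N(−d₁) = 0.642750,  N(−d₂) = 0.713899
Put price V = K·e^{−rT}·N(−d₂) − S·N(−d₁) = 103.580677 − 85.010171 = 18.570506
φ(d₁) = (1/√(2π))·e^{−d₁²/2} = 0.373122
ν = S·φ(d₁)·√T = 70.903124

price = 18.570506
ν = 70.903124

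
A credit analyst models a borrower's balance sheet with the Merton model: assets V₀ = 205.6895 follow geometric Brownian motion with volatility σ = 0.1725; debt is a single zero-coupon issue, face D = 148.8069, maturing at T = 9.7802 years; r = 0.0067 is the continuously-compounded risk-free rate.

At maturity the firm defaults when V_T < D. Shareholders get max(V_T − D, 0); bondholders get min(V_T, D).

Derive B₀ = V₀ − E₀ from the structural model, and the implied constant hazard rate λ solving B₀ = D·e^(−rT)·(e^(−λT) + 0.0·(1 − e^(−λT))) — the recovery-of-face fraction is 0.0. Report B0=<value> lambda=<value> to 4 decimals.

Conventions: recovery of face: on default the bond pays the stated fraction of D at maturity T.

Apply the equity-as-call identities (strike 148.8069, horizon 9.7802 years):
d₁ = [ln(V₀/D) + (r + σ²/2)T] / (σ√T)
   = [ln(205.6895/148.8069) + (0.0067 + 0.5·0.1725²)·9.7802] / (0.1725·√9.7802)
   = [0.323718 + 0.211038] / 0.539465 = 0.991273
d₂ = d₁ − σ√T = 0.991273 − 0.539465 = 0.451808
N(d₁) = 0.839224,  N(d₂) = 0.674296,  e^(−rT) = 0.936573
E₀ = V₀·N(d₁) − D·e^(−rT)·N(d₂)
   = 205.6895·0.839224 − 148.8069·0.936573·0.674296 = 78.643784
B₀ = V₀ − E₀ = 205.6895 − 78.643784 = 127.045716
e^(−λT) = (B₀·e^(rT)/D − 0)/(1 − 0) = (127.0457·1.067722/148.8069 − 0)/1 = 0.91158058
λ = −ln(0.91158058)/9.7802 = 0.009466

B0=127.0457 lambda=0.0095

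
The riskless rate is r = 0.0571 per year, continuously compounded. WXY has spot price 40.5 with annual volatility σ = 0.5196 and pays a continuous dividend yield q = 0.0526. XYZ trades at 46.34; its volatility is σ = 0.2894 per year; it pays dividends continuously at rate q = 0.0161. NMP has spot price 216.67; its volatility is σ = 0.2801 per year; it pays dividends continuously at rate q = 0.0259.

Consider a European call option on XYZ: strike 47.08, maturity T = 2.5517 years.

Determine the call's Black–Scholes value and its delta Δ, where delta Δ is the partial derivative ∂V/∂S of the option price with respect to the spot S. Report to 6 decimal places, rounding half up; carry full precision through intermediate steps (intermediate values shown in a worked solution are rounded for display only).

σ√T = 0.2894·√2.5517 = 0.462289
d₁ = (ln(S/K) + (r−q+σ²/2)T) / (σ√T) = (ln(46.34/47.08) + (0.0571−0.0161+0.2894²/2)·2.5517) / 0.462289 = (-0.015843 + 0.211475) / 0.462289 = 0.423182
d₂ = d₁ − σ√T = 0.423182 − 0.462289 = -0.039107
e^{−rT} = 0.864415
e^{−qT} = 0.959750
N(d₁) = 0.663919,  N(d₂) = 0.484403
Call price V = S·e^{−qT}·N(d₁) − K·e^{−rT}·N(d₂) = 29.527670 − 19.713577 = 9.814093
Δ = e^{−qT}·N(d₁) = 0.637196

price = 9.814093
Δ = 0.637196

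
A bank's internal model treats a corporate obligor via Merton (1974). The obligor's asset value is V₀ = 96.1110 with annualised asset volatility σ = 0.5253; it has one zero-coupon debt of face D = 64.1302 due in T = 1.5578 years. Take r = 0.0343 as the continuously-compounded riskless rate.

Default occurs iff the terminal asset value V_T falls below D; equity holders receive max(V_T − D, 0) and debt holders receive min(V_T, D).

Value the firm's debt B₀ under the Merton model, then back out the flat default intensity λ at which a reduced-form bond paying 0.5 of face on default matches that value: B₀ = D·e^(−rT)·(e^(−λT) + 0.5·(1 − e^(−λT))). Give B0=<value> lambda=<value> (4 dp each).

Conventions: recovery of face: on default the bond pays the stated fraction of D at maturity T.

Apply the equity-as-call identities (strike 64.1302, horizon 1.5578 years):
d₁ = [ln(V₀/D) + (r + σ²/2)T] / (σ√T)
   = [ln(96.1110/64.1302) + (0.0343 + 0.5·0.5253²)·1.5578] / (0.5253·√1.5578)
   = [0.404588 + 0.268362] / 0.655637 = 1.026408
d₂ = d₁ − σ√T = 1.026408 − 0.655637 = 0.370771
N(d₁) = 0.847650,  N(d₂) = 0.644596,  e^(−rT) = 0.947970
E₀ = V₀·N(d₁) − D·e^(−rT)·N(d₂)
   = 96.1110·0.847650 − 64.1302·0.947970·0.644596 = 42.281273
B₀ = V₀ − E₀ = 96.1110 − 42.281273 = 53.829727
e^(−λT) = (B₀·e^(rT)/D − 0.5)/(1 − 0.5) = (53.8297·1.054886/64.1302 − 0.5)/0.5 = 0.77090318
λ = −ln(0.77090318)/1.5578 = 0.167026

B0=53.8297 lambda=0.1670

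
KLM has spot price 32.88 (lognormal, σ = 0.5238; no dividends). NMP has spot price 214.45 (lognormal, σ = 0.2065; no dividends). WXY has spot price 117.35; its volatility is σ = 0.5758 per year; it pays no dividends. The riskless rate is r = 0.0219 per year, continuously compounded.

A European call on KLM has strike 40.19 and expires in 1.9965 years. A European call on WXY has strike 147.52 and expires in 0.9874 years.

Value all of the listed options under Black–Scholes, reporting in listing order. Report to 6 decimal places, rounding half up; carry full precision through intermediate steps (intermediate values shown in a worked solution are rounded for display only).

price(KLM call K=40.19) = 7.722767
price(WXY call K=147.52) = 17.810855

[KLM call K=40.19]
σ√T = 0.5238·√1.9965 = 0.740117
d₁ = (ln(S/K) + (r+σ²/2)T) / (σ√T) = (ln(32.88/40.19) + (0.0219+0.5238²/2)·1.9965) / 0.740117 = (-0.200754 + 0.317610) / 0.740117 = 0.157889
d₂ = d₁ − σ√T = 0.157889 − 0.740117 = -0.582228
e^{−rT} = 0.957219
N(d₁) = 0.562728,  N(d₂) = 0.280207
price = S·N(d₁) − K·e^{−rT}·N(d₂) = 18.502488 − 10.779721 = 7.722767
[WXY call K=147.52]
σ√T = 0.5758·√0.9874 = 0.572161
d₁ = (ln(S/K) + (r+σ²/2)T) / (σ√T) = (ln(117.35/147.52) + (0.0219+0.5758²/2)·0.9874) / 0.572161 = (-0.228803 + 0.185308) / 0.572161 = -0.076018
d₂ = d₁ − σ√T = -0.076018 − 0.572161 = -0.648179
e^{−rT} = 0.978608
N(d₁) = 0.469702,  N(d₂) = 0.258435
price = S·N(d₁) − K·e^{−rT}·N(d₂) = 55.119562 − 37.308707 = 17.810855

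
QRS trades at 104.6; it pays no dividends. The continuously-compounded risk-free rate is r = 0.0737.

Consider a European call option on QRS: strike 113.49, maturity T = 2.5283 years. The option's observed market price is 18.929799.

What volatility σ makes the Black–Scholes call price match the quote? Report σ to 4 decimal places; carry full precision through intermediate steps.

sigma = 0.2085

At σ = 0.2085 the Black–Scholes value reproduces the quote:
σ√T = 0.2085·√2.5283 = 0.331528
d₁ = (ln(S/K) + (r+σ²/2)T) / (σ√T) = (ln(104.6/113.49) + (0.0737+0.2085²/2)·2.5283) / 0.331528 = (-0.081571 + 0.241291) / 0.331528 = 0.481769
d₂ = d₁ − σ√T = 0.481769 − 0.331528 = 0.150241
e^{−rT} = 0.829995
N(d₁) = 0.685015,  N(d₂) = 0.559713
V = S·N(d₁) − K·e^{−rT}·N(d₂) = 71.652568 − 52.722769 = 18.929799 (equal to the quote); since ∂V/∂σ > 0 for all σ, the implied volatility is unique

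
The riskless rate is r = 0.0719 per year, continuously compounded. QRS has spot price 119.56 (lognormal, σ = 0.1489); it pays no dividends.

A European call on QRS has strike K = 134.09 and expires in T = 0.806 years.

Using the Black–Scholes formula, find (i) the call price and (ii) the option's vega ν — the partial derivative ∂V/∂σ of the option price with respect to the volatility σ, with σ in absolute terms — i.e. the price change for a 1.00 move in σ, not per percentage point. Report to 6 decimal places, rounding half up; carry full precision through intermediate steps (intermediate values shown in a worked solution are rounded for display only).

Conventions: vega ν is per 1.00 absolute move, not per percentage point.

σ√T = 0.1489·√0.806 = 0.133679
d₁ = (ln(S/K) + (r+σ²/2)T) / (σ√T) = (ln(119.56/134.09) + (0.0719+0.1489²/2)·0.806) / 0.133679 = (-0.114693 + 0.066886) / 0.133679 = -0.357622
d₂ = d₁ − σ√T = -0.357622 − 0.133679 = -0.491301
e^{−rT} = 0.943696
N(d₁) = 0.360313,  N(d₂) = 0.311607
Call price V = S·N(d₁) − K·e^{−rT}·N(d₂) = 43.079023 − 39.430777 = 3.648246
φ(d₁) = (1/√(2π))·e^{−d₁²/2} = 0.374230
ν = S·φ(d₁)·√T = 40.169066

price = 3.648246
ν = 40.169066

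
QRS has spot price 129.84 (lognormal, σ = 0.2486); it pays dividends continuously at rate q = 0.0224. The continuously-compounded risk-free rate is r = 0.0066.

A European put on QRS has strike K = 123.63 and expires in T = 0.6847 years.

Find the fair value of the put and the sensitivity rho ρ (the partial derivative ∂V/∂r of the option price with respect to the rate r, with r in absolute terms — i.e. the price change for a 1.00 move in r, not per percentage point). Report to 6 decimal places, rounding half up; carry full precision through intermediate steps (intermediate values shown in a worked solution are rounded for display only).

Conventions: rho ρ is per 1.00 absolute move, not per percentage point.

σ√T = 0.2486·√0.6847 = 0.205708
d₁ = (ln(S/K) + (r−q+σ²/2)T) / (σ√T) = (ln(129.84/123.63) + (0.0066−0.0224+0.2486²/2)·0.6847) / 0.205708 = (0.049010 + 0.010340) / 0.205708 = 0.288512
d₂ = d₁ − σ√T = 0.288512 − 0.205708 = 0.082804
e^{−rT} = 0.995491
e^{−qT} = 0.984780
N(−d₁) = 0.386477,  N(−d₂) = 0.467004
Put price V = K·e^{−rT}·N(−d₂) − S·e^{−qT}·N(−d₁) = 57.475328 − 49.416451 = 8.058877
ρ = −K·T·e^{−rT}·N(−d₂) = -39.353357

price = 8.058877
ρ = -39.353357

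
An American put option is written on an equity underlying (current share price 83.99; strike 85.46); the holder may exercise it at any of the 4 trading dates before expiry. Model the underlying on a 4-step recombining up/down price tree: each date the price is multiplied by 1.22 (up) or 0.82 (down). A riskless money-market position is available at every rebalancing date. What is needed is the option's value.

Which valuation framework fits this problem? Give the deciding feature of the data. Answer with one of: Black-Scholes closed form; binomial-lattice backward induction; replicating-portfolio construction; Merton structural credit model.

framework: binomial-lattice backward induction

Key observation: the exercise right at every one of the 4 steps is what matters: each node needs max(85.46 − S, continuation), which only the stepwise tree valuation starting from spot 83.99 delivers.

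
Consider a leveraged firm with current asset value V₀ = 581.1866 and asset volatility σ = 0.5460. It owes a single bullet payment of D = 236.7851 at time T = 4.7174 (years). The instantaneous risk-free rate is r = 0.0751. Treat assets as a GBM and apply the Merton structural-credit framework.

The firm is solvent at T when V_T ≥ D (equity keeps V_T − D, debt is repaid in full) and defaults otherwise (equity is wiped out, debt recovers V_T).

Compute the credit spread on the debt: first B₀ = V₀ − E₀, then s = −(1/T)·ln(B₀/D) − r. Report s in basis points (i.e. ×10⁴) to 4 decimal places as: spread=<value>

Apply the equity-as-call identities (strike 236.7851, horizon 4.7174 years):
d₁ = [ln(V₀/D) + (r + σ²/2)T] / (σ√T)
   = [ln(581.1866/236.7851) + (0.0751 + 0.5·0.5460²)·4.7174] / (0.5460·√4.7174)
   = [0.897919 + 1.057443] / 1.185889 = 1.648858
d₂ = d₁ − σ√T = 1.648858 − 1.185889 = 0.462969
N(d₁) = 0.950412,  N(d₂) = 0.678307,  e^(−rT) = 0.701681
E₀ = V₀·N(d₁) − D·e^(−rT)·N(d₂)
   = 581.1866·0.950412 − 236.7851·0.701681·0.678307 = 439.667503
B₀ = V₀ − E₀ = 581.1866 − 439.667503 = 141.519097
spread = −(1/T)·ln(B₀/D) − r = −(1/4.7174)·ln(141.519097/236.7851) − 0.0751 = 0.03401059
in basis points: 0.03401059 × 10⁴ = 340.1059 bp

spread=340.1059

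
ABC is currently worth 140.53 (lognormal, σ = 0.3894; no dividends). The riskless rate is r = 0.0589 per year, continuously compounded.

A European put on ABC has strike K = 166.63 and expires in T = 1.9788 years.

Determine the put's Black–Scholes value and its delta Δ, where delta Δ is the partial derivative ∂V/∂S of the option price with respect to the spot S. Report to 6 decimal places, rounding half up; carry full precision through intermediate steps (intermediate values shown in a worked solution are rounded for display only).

price = 35.198878
Δ = -0.430280

σ√T = 0.3894·√1.9788 = 0.547768
d₁ = (ln(S/K) + (r+σ²/2)T) / (σ√T) = (ln(140.53/166.63) + (0.0589+0.3894²/2)·1.9788) / 0.547768 = (-0.170355 + 0.266576) / 0.547768 = 0.175661
d₂ = d₁ − σ√T = 0.175661 − 0.547768 = -0.372107
e^{−rT} = 0.889984
N(−d₁) = 0.430280,  N(−d₂) = 0.645093
Put price V = K·e^{−rT}·N(−d₂) − S·N(−d₁) = 95.666141 − 60.467263 = 35.198878
Δ = −N(−d₁) = -0.430280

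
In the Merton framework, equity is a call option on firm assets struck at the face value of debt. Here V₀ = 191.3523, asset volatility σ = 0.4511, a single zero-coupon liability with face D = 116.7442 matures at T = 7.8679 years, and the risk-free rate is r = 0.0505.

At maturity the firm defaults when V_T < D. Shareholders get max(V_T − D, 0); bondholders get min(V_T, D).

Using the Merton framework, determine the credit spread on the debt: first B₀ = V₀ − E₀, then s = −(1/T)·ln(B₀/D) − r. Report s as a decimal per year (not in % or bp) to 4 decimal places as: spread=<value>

spread=0.0366

With assets at 191.3523 and a single debt payment of 116.7442 at 7.8679 years:
d₁ = [ln(V₀/D) + (r + σ²/2)T] / (σ√T)
   = [ln(191.3523/116.7442) + (0.0505 + 0.5·0.4511²)·7.8679] / (0.4511·√7.8679)
   = [0.494131 + 1.197853] / 1.265325 = 1.337193
d₂ = d₁ − σ√T = 1.337193 − 1.265325 = 0.071867
N(d₁) = 0.909420,  N(d₂) = 0.528646,  e^(−rT) = 0.672113
E₀ = V₀·N(d₁) − D·e^(−rT)·N(d₂)
   = 191.3523·0.909420 − 116.7442·0.672113·0.528646 = 132.539258
B₀ = V₀ − E₀ = 191.3523 − 132.539258 = 58.813042
spread = −(1/T)·ln(B₀/D) − r = −(1/7.8679)·ln(58.813042/116.7442) − 0.0505 = 0.03664162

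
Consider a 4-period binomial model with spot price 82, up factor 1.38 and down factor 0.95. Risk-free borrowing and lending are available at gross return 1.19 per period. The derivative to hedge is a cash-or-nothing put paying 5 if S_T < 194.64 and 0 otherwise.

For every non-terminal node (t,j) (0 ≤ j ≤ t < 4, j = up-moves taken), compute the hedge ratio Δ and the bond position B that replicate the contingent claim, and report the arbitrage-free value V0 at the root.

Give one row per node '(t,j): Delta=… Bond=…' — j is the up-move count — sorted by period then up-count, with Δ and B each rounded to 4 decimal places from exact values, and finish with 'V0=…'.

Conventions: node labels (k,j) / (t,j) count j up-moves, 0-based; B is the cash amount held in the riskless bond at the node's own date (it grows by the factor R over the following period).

(0,0): Delta=-0.0347 Bond=4.3345
(1,0): Delta=-0.0328 Bond=5.0091
(1,1): Delta=-0.0358 Bond=5.2760
(2,0): Delta=0.0000 Bond=3.5308
(2,1): Delta=-0.0507 Bond=7.8847
(2,2): Delta=-0.0276 Bond=5.0069
(3,0): Delta=0.0000 Bond=4.2017
(3,1): Delta=0.0000 Bond=4.2017
(3,2): Delta=-0.0784 Bond=13.4845
(3,3): Delta=0.0000 Bond=0.0000
V0=1.4852

Risk-neutral probability p* = (R−d)/(u−d) = (1.19−0.95)/(1.38−0.95) = 0.5581.
At maturity the claim pays: V(4,0)=5.0000, V(4,1)=5.0000, V(4,2)=5.0000, V(4,3)=0.0000, V(4,4)=0.0000
Node (3,0) S=70.3047: V=(p*·5.0000+(1−p*)·5.0000)/1.19=4.2017; Δ=(5.0000−5.0000)/(97.0206−66.7895)=0.0000; B=V−Δ·S=4.2017
Node (3,1) S=102.1269: V=(p*·5.0000+(1−p*)·5.0000)/1.19=4.2017; Δ=(5.0000−5.0000)/(140.9351−97.0206)=0.0000; B=V−Δ·S=4.2017
Node (3,2) S=148.3528: V=(p*·0.0000+(1−p*)·5.0000)/1.19=1.8566; Δ=(0.0000−5.0000)/(204.7268−140.9351)=-0.0784; B=V−Δ·S=13.4845
Node (3,3) S=215.5019: V=(p*·0.0000+(1−p*)·0.0000)/1.19=0.0000; Δ=(0.0000−0.0000)/(297.3926−204.7268)=0.0000; B=V−Δ·S=0.0000
Node (2,0) S=74.0050: V=(p*·4.2017+(1−p*)·4.2017)/1.19=3.5308; Δ=(4.2017−4.2017)/(102.1269−70.3047)=0.0000; B=V−Δ·S=3.5308
Node (2,1) S=107.5020: V=(p*·1.8566+(1−p*)·4.2017)/1.19=2.4309; Δ=(1.8566−4.2017)/(148.3528−102.1269)=-0.0507; B=V−Δ·S=7.8847
Node (2,2) S=156.1608: V=(p*·0.0000+(1−p*)·1.8566)/1.19=0.6894; Δ=(0.0000−1.8566)/(215.5019−148.3528)=-0.0276; B=V−Δ·S=5.0069
Node (1,0) S=77.9000: V=(p*·2.4309+(1−p*)·3.5308)/1.19=2.4512; Δ=(2.4309−3.5308)/(107.5020−74.0050)=-0.0328; B=V−Δ·S=5.0091
Node (1,1) S=113.1600: V=(p*·0.6894+(1−p*)·2.4309)/1.19=1.2259; Δ=(0.6894−2.4309)/(156.1608−107.5020)=-0.0358; B=V−Δ·S=5.2760
Node (0,0) S=82.0000: V=(p*·1.2259+(1−p*)·2.4512)/1.19=1.4852; Δ=(1.2259−2.4512)/(113.1600−77.9000)=-0.0347; B=V−Δ·S=4.3345
As a check, the time-0 holding Δ(0,0)·S0 + B(0,0) comes to 1.4852 — exactly V0.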